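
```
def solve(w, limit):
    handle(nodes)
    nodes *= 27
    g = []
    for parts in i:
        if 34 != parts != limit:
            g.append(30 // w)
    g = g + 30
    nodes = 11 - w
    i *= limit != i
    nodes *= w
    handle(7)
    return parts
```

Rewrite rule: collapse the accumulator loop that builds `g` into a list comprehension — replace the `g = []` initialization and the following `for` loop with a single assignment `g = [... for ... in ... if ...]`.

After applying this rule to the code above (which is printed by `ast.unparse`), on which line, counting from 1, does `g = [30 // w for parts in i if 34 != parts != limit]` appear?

Transformed code:
def solve(w, limit):
    handle(nodes)
    nodes *= 27
    g = [30 // w for parts in i if 34 != parts != limit]
    g = g + 30
    nodes = 11 - w
    i *= limit != i
    nodes *= w
    handle(7)
    return parts

4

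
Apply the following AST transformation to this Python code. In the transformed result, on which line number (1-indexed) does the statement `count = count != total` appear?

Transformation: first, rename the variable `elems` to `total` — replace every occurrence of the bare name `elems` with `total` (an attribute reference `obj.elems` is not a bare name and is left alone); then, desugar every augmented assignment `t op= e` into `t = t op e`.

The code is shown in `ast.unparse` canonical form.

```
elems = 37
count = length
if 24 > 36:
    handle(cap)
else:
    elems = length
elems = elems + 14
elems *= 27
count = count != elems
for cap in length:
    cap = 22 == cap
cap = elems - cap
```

9

Transformed code:
total = 37
count = length
if 24 > 36:
    handle(cap)
else:
    total = length
total = total + 14
total = total * 27
count = count != total
for cap in length:
    cap = 22 == cap
cap = total - cap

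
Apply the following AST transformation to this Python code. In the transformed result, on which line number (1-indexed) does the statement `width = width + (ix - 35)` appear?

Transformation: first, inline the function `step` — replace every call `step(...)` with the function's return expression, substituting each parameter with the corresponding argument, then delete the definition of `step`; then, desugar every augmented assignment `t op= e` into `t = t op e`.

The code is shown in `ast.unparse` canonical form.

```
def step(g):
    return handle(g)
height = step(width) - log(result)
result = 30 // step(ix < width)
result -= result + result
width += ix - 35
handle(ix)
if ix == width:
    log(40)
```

Transformed code:
height = handle(width) - log(result)
result = 30 // handle(ix < width)
result = result - (result + result)
width = width + (ix - 35)
handle(ix)
if ix == width:
    log(40)

4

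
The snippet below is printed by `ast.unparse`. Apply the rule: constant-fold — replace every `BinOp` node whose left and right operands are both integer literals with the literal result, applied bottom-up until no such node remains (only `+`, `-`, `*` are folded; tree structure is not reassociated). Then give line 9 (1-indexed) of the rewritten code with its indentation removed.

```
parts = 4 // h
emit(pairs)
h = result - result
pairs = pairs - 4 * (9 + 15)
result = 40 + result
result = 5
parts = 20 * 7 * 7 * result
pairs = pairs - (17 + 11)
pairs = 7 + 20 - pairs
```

pairs = 27 - pairs

Transformed code:
parts = 4 // h
emit(pairs)
h = result - result
pairs = pairs - 96
result = 40 + result
result = 5
parts = 980 * result
pairs = pairs - 28
pairs = 27 - pairs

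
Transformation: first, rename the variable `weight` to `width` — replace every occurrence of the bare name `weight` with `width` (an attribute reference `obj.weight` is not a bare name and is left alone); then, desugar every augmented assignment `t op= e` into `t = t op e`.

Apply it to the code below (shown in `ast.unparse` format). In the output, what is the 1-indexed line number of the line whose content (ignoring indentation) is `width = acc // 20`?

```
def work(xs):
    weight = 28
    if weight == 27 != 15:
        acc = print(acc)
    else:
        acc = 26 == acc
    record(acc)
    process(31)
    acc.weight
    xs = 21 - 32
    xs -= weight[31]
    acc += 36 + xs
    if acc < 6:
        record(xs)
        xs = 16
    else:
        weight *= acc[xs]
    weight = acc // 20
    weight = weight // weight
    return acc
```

18

Transformed code:
def work(xs):
    width = 28
    if width == 27 != 15:
        acc = print(acc)
    else:
        acc = 26 == acc
    record(acc)
    process(31)
    acc.weight
    xs = 21 - 32
    xs = xs - width[31]
    acc = acc + (36 + xs)
    if acc < 6:
        record(xs)
        xs = 16
    else:
        width = width * acc[xs]
    width = acc // 20
    width = width // width
    return acc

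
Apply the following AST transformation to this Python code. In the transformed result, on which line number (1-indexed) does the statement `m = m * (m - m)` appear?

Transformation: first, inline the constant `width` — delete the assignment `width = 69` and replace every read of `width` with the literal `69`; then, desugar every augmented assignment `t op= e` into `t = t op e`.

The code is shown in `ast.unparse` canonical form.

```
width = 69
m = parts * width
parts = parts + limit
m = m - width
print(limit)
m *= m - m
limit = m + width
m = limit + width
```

5

Transformed code:
m = parts * 69
parts = parts + limit
m = m - 69
print(limit)
m = m * (m - m)
limit = m + 69
m = limit + 69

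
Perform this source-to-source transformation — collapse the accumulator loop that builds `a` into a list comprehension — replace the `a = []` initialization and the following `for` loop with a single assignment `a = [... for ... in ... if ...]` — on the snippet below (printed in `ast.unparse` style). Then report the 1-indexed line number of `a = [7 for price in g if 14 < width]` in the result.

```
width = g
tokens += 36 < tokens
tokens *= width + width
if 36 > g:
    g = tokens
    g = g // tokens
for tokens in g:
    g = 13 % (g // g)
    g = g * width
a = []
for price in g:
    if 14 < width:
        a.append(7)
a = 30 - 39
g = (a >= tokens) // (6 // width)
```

Transformed code:
width = g
tokens += 36 < tokens
tokens *= width + width
if 36 > g:
    g = tokens
    g = g // tokens
for tokens in g:
    g = 13 % (g // g)
    g = g * width
a = [7 for price in g if 14 < width]
a = 30 - 39
g = (a >= tokens) // (6 // width)

10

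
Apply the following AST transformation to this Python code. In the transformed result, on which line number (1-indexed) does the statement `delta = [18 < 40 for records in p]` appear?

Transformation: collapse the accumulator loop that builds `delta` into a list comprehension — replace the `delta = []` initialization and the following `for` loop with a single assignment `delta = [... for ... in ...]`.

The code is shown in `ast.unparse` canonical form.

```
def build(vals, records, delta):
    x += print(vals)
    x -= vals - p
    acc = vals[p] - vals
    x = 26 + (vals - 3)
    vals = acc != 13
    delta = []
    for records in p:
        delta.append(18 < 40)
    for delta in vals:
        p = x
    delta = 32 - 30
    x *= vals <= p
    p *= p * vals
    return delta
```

7

Transformed code:
def build(vals, records, delta):
    x += print(vals)
    x -= vals - p
    acc = vals[p] - vals
    x = 26 + (vals - 3)
    vals = acc != 13
    delta = [18 < 40 for records in p]
    for delta in vals:
        p = x
    delta = 32 - 30
    x *= vals <= p
    p *= p * vals
    return delta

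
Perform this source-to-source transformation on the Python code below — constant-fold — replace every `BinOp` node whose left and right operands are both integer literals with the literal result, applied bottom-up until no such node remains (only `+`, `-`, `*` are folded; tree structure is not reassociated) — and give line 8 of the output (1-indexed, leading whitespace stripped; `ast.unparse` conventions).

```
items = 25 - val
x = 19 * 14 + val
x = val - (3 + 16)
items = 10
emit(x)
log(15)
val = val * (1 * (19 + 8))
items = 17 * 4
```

items = 68

Transformed code:
items = 25 - val
x = 266 + val
x = val - 19
items = 10
emit(x)
log(15)
val = val * 27
items = 68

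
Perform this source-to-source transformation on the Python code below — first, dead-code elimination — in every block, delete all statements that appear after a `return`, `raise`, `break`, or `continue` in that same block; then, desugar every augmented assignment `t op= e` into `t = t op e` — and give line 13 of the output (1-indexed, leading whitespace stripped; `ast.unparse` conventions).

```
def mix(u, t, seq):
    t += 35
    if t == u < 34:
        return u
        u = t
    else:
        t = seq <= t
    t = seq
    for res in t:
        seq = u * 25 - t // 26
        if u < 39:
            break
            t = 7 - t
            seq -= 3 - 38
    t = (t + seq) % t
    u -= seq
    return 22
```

Transformed code:
def mix(u, t, seq):
    t = t + 35
    if t == u < 34:
        return u
    else:
        t = seq <= t
    t = seq
    for res in t:
        seq = u * 25 - t // 26
        if u < 39:
            break
    t = (t + seq) % t
    u = u - seq
    return 22

u = u - seq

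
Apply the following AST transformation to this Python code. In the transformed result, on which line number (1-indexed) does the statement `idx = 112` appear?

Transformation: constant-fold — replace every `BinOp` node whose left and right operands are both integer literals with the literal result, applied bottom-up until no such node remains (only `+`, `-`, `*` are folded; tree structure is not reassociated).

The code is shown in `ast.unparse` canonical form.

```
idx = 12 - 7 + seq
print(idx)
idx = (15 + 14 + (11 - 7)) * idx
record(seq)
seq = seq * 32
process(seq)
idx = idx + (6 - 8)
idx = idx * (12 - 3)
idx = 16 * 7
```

9

Transformed code:
idx = 5 + seq
print(idx)
idx = 33 * idx
record(seq)
seq = seq * 32
process(seq)
idx = idx + -2
idx = idx * 9
idx = 112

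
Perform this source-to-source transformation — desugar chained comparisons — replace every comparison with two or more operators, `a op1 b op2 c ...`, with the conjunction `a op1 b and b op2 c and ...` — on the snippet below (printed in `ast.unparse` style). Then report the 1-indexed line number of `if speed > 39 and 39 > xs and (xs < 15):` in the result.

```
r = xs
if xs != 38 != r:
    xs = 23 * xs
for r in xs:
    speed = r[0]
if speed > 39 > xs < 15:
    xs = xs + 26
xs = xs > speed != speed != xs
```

Transformed code:
r = xs
if xs != 38 and 38 != r:
    xs = 23 * xs
for r in xs:
    speed = r[0]
if speed > 39 and 39 > xs and (xs < 15):
    xs = xs + 26
xs = xs > speed and speed != speed and (speed != xs)

6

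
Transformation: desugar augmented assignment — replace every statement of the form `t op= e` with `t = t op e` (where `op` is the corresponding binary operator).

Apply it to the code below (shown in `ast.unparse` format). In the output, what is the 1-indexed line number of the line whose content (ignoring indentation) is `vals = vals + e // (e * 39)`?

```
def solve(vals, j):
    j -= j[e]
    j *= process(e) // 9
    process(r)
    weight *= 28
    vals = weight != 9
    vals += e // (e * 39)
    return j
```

7

Transformed code:
def solve(vals, j):
    j = j - j[e]
    j = j * (process(e) // 9)
    process(r)
    weight = weight * 28
    vals = weight != 9
    vals = vals + e // (e * 39)
    return j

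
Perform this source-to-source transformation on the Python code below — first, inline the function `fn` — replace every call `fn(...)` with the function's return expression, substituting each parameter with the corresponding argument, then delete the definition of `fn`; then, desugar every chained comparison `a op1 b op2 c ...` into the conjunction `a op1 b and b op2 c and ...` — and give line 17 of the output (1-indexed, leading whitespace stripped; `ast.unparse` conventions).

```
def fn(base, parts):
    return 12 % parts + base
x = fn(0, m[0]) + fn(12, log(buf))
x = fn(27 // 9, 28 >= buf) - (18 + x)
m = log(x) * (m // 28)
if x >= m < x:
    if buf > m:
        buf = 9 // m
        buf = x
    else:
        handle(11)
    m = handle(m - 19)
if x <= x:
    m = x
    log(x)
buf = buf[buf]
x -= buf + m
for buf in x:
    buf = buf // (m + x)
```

buf = buf // (m + x)

Transformed code:
x = 12 % m[0] + 0 + (12 % log(buf) + 12)
x = 12 % (28 >= buf) + 27 // 9 - (18 + x)
m = log(x) * (m // 28)
if x >= m and m < x:
    if buf > m:
        buf = 9 // m
        buf = x
    else:
        handle(11)
    m = handle(m - 19)
if x <= x:
    m = x
    log(x)
buf = buf[buf]
x -= buf + m
for buf in x:
    buf = buf // (m + x)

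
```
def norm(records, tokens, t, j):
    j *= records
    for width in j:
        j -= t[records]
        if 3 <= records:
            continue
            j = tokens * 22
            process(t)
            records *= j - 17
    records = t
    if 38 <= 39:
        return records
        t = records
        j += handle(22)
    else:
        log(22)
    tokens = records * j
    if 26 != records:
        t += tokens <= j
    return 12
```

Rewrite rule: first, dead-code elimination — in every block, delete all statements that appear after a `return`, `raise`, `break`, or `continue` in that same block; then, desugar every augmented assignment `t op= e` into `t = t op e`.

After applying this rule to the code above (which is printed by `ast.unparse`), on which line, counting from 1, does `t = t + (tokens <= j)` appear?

14

Transformed code:
def norm(records, tokens, t, j):
    j = j * records
    for width in j:
        j = j - t[records]
        if 3 <= records:
            continue
    records = t
    if 38 <= 39:
        return records
    else:
        log(22)
    tokens = records * j
    if 26 != records:
        t = t + (tokens <= j)
    return 12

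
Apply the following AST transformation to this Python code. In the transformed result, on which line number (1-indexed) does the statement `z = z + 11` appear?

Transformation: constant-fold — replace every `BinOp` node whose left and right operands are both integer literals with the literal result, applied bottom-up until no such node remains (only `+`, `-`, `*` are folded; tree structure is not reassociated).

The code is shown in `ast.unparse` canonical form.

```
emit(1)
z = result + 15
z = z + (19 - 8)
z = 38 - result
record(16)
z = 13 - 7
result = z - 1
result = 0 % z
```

Transformed code:
emit(1)
z = result + 15
z = z + 11
z = 38 - result
record(16)
z = 6
result = z - 1
result = 0 % z

3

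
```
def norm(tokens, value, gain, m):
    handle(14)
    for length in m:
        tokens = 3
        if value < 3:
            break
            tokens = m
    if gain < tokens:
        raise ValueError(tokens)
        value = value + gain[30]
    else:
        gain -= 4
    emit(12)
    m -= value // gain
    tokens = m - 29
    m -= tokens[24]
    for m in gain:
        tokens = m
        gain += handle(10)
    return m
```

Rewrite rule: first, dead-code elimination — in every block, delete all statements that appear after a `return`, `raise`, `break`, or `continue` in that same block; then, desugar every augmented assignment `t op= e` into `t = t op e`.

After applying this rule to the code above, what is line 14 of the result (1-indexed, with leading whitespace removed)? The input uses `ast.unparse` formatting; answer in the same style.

m = m - tokens[24]

Transformed code:
def norm(tokens, value, gain, m):
    handle(14)
    for length in m:
        tokens = 3
        if value < 3:
            break
    if gain < tokens:
        raise ValueError(tokens)
    else:
        gain = gain - 4
    emit(12)
    m = m - value // gain
    tokens = m - 29
    m = m - tokens[24]
    for m in gain:
        tokens = m
        gain = gain + handle(10)
    return m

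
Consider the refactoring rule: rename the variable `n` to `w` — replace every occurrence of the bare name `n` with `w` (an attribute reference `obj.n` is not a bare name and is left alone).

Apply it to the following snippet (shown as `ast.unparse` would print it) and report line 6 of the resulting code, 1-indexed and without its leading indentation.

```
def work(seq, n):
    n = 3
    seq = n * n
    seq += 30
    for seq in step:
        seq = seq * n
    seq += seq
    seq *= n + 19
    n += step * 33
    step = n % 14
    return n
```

seq = seq * w

Transformed code:
def work(seq, w):
    w = 3
    seq = w * w
    seq += 30
    for seq in step:
        seq = seq * w
    seq += seq
    seq *= w + 19
    w += step * 33
    step = w % 14
    return w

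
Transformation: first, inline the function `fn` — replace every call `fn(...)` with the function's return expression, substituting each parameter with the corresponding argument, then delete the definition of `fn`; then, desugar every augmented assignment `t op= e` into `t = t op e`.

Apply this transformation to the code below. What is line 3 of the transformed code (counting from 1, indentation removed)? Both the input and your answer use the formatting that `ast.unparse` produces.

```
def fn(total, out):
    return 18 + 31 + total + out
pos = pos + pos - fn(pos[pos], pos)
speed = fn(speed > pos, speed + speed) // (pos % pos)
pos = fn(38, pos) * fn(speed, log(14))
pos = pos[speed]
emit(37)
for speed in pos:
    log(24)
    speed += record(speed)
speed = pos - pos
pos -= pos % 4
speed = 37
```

pos = (18 + 31 + 38 + pos) * (18 + 31 + speed + log(14))

Transformed code:
pos = pos + pos - (18 + 31 + pos[pos] + pos)
speed = (18 + 31 + (speed > pos) + (speed + speed)) // (pos % pos)
pos = (18 + 31 + 38 + pos) * (18 + 31 + speed + log(14))
pos = pos[speed]
emit(37)
for speed in pos:
    log(24)
    speed = speed + record(speed)
speed = pos - pos
pos = pos - pos % 4
speed = 37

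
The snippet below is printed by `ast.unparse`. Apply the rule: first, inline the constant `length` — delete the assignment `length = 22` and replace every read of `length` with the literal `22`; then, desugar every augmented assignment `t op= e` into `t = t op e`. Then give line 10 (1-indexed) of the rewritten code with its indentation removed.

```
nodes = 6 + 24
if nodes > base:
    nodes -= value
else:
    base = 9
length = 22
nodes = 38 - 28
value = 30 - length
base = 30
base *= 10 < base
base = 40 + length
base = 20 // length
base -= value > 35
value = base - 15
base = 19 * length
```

Transformed code:
nodes = 6 + 24
if nodes > base:
    nodes = nodes - value
else:
    base = 9
nodes = 38 - 28
value = 30 - 22
base = 30
base = base * (10 < base)
base = 40 + 22
base = 20 // 22
base = base - (value > 35)
value = base - 15
base = 19 * 22

base = 40 + 22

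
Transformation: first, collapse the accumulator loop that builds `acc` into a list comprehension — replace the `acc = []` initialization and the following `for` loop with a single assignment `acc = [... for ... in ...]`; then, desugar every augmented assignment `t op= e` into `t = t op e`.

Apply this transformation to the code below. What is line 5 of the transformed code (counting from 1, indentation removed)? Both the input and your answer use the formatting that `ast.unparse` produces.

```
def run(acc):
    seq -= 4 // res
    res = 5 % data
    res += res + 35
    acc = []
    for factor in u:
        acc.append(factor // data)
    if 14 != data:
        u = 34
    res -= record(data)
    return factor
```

Transformed code:
def run(acc):
    seq = seq - 4 // res
    res = 5 % data
    res = res + (res + 35)
    acc = [factor // data for factor in u]
    if 14 != data:
        u = 34
    res = res - record(data)
    return factor

acc = [factor // data for factor in u]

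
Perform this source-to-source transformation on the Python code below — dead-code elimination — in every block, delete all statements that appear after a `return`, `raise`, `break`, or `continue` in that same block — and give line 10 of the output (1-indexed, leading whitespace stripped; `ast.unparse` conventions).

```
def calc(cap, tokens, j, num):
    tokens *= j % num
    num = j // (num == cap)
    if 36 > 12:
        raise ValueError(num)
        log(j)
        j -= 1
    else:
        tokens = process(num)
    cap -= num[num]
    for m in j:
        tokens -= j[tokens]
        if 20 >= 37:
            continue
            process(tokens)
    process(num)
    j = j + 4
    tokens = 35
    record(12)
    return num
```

Transformed code:
def calc(cap, tokens, j, num):
    tokens *= j % num
    num = j // (num == cap)
    if 36 > 12:
        raise ValueError(num)
    else:
        tokens = process(num)
    cap -= num[num]
    for m in j:
        tokens -= j[tokens]
        if 20 >= 37:
            continue
    process(num)
    j = j + 4
    tokens = 35
    record(12)
    return num

tokens -= j[tokens]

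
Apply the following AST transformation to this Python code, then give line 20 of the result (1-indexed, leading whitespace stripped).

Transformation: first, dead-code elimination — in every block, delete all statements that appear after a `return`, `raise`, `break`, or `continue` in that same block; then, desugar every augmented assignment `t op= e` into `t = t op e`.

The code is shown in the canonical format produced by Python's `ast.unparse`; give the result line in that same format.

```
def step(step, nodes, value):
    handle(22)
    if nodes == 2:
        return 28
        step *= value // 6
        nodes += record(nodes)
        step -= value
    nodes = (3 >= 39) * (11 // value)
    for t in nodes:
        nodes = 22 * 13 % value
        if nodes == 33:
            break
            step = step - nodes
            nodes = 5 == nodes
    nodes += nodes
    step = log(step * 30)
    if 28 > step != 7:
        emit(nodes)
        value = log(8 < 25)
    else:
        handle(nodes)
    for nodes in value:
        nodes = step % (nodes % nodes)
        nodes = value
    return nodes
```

Transformed code:
def step(step, nodes, value):
    handle(22)
    if nodes == 2:
        return 28
    nodes = (3 >= 39) * (11 // value)
    for t in nodes:
        nodes = 22 * 13 % value
        if nodes == 33:
            break
    nodes = nodes + nodes
    step = log(step * 30)
    if 28 > step != 7:
        emit(nodes)
        value = log(8 < 25)
    else:
        handle(nodes)
    for nodes in value:
        nodes = step % (nodes % nodes)
        nodes = value
    return nodes

return nodes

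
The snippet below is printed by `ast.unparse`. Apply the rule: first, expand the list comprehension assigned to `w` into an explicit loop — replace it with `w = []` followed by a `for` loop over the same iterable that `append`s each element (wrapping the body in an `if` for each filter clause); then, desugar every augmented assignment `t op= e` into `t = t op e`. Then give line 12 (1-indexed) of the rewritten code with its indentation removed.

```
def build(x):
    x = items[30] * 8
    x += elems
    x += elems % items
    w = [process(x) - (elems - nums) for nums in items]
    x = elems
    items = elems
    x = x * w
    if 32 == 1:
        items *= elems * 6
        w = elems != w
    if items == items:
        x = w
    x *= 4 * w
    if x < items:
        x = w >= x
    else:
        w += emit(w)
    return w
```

Transformed code:
def build(x):
    x = items[30] * 8
    x = x + elems
    x = x + elems % items
    w = []
    for nums in items:
        w.append(process(x) - (elems - nums))
    x = elems
    items = elems
    x = x * w
    if 32 == 1:
        items = items * (elems * 6)
        w = elems != w
    if items == items:
        x = w
    x = x * (4 * w)
    if x < items:
        x = w >= x
    else:
        w = w + emit(w)
    return w

items = items * (elems * 6)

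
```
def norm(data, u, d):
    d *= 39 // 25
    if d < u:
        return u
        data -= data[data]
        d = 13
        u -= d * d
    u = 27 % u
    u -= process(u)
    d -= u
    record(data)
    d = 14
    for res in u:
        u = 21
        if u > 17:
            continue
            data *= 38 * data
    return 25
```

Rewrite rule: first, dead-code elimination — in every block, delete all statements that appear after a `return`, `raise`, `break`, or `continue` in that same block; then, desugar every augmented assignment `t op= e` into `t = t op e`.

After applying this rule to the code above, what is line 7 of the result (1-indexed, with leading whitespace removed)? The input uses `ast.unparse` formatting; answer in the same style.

Transformed code:
def norm(data, u, d):
    d = d * (39 // 25)
    if d < u:
        return u
    u = 27 % u
    u = u - process(u)
    d = d - u
    record(data)
    d = 14
    for res in u:
        u = 21
        if u > 17:
            continue
    return 25

d = d - u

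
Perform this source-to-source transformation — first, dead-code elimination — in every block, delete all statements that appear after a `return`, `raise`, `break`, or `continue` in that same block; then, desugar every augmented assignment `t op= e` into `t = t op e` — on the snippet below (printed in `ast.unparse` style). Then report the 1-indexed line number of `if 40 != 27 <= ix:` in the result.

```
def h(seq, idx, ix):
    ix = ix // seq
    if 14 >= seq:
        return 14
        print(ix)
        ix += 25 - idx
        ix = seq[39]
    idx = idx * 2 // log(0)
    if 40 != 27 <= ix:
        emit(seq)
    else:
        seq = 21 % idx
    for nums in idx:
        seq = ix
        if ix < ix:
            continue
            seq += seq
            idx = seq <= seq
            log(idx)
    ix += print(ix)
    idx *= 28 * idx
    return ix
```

6

Transformed code:
def h(seq, idx, ix):
    ix = ix // seq
    if 14 >= seq:
        return 14
    idx = idx * 2 // log(0)
    if 40 != 27 <= ix:
        emit(seq)
    else:
        seq = 21 % idx
    for nums in idx:
        seq = ix
        if ix < ix:
            continue
    ix = ix + print(ix)
    idx = idx * (28 * idx)
    return ix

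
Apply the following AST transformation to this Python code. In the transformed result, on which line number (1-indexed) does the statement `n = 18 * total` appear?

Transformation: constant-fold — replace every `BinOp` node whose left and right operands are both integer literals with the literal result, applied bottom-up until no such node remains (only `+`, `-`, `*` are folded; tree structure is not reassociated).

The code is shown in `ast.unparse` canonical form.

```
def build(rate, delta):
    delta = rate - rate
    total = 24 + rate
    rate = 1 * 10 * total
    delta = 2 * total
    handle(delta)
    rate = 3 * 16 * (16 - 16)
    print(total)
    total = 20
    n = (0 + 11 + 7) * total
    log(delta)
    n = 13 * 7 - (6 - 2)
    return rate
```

10

Transformed code:
def build(rate, delta):
    delta = rate - rate
    total = 24 + rate
    rate = 10 * total
    delta = 2 * total
    handle(delta)
    rate = 0
    print(total)
    total = 20
    n = 18 * total
    log(delta)
    n = 87
    return rate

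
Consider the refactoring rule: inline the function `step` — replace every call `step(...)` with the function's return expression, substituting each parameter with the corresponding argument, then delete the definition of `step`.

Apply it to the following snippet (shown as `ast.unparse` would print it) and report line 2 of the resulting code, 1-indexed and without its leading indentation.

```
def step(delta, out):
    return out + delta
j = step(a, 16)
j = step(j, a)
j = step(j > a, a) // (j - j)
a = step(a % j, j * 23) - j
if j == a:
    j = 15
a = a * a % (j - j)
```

j = a + j

Transformed code:
j = 16 + a
j = a + j
j = (a + (j > a)) // (j - j)
a = j * 23 + a % j - j
if j == a:
    j = 15
a = a * a % (j - j)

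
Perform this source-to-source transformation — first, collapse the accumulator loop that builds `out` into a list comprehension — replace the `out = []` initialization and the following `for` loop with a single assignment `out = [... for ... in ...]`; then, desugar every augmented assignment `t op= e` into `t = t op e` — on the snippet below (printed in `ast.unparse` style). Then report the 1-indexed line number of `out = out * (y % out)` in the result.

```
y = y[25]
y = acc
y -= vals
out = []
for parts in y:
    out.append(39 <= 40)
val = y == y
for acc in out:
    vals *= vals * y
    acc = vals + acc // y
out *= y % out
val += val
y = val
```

9

Transformed code:
y = y[25]
y = acc
y = y - vals
out = [39 <= 40 for parts in y]
val = y == y
for acc in out:
    vals = vals * (vals * y)
    acc = vals + acc // y
out = out * (y % out)
val = val + val
y = val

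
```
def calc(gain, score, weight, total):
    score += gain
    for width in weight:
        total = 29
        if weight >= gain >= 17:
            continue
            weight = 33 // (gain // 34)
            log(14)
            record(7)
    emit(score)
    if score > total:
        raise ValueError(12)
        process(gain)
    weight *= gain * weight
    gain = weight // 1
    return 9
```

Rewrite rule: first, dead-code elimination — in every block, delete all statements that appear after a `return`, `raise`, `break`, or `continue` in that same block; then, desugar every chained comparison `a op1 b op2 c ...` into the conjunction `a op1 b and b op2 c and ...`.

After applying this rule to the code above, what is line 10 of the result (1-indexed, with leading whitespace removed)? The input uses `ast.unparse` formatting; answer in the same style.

weight *= gain * weight

Transformed code:
def calc(gain, score, weight, total):
    score += gain
    for width in weight:
        total = 29
        if weight >= gain and gain >= 17:
            continue
    emit(score)
    if score > total:
        raise ValueError(12)
    weight *= gain * weight
    gain = weight // 1
    return 9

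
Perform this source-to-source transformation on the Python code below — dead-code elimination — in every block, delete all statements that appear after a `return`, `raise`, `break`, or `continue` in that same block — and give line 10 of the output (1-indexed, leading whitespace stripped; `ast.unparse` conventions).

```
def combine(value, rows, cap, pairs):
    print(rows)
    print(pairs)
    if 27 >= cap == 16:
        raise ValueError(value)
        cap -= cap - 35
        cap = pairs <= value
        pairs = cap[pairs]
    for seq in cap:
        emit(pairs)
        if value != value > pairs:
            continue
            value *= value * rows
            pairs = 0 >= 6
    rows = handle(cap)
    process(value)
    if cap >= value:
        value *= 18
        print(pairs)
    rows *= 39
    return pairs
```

rows = handle(cap)

Transformed code:
def combine(value, rows, cap, pairs):
    print(rows)
    print(pairs)
    if 27 >= cap == 16:
        raise ValueError(value)
    for seq in cap:
        emit(pairs)
        if value != value > pairs:
            continue
    rows = handle(cap)
    process(value)
    if cap >= value:
        value *= 18
        print(pairs)
    rows *= 39
    return pairs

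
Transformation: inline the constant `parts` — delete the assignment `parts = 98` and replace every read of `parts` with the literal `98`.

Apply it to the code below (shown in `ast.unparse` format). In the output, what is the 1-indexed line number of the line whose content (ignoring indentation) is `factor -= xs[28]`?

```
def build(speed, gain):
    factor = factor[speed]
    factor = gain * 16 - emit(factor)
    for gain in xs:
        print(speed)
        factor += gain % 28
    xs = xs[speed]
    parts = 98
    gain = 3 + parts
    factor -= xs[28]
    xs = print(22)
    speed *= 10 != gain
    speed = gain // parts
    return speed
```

9

Transformed code:
def build(speed, gain):
    factor = factor[speed]
    factor = gain * 16 - emit(factor)
    for gain in xs:
        print(speed)
        factor += gain % 28
    xs = xs[speed]
    gain = 3 + 98
    factor -= xs[28]
    xs = print(22)
    speed *= 10 != gain
    speed = gain // 98
    return speed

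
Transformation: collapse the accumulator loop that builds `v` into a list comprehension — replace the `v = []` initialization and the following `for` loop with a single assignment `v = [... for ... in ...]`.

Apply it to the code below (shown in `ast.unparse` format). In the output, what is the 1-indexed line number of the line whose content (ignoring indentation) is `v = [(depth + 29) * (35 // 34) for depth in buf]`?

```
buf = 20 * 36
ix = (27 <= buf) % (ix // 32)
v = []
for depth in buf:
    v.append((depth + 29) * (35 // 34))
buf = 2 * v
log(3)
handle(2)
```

Transformed code:
buf = 20 * 36
ix = (27 <= buf) % (ix // 32)
v = [(depth + 29) * (35 // 34) for depth in buf]
buf = 2 * v
log(3)
handle(2)

3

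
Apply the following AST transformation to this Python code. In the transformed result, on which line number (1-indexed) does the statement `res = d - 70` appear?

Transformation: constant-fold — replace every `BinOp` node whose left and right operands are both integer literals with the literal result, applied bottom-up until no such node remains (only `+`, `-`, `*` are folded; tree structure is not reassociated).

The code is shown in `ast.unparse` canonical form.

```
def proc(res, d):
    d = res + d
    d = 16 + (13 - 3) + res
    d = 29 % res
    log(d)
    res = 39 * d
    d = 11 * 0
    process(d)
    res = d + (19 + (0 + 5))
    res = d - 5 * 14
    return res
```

10

Transformed code:
def proc(res, d):
    d = res + d
    d = 26 + res
    d = 29 % res
    log(d)
    res = 39 * d
    d = 0
    process(d)
    res = d + 24
    res = d - 70
    return res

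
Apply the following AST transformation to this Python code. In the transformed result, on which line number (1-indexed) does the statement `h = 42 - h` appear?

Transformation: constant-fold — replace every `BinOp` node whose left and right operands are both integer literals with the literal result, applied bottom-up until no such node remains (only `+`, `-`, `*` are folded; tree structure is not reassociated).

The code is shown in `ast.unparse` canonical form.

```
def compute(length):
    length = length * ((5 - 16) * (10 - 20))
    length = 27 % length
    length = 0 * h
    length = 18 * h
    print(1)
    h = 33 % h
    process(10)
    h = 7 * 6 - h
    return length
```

9

Transformed code:
def compute(length):
    length = length * 110
    length = 27 % length
    length = 0 * h
    length = 18 * h
    print(1)
    h = 33 % h
    process(10)
    h = 42 - h
    return length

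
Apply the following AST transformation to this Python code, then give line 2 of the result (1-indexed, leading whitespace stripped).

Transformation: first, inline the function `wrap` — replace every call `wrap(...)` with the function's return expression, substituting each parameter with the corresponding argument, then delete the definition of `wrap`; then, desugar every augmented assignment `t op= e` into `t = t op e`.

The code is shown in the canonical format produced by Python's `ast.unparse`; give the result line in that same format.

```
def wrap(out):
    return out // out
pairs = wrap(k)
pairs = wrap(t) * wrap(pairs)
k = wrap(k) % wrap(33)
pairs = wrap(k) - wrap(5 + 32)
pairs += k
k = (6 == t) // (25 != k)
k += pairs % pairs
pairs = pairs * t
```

pairs = t // t * (pairs // pairs)

Transformed code:
pairs = k // k
pairs = t // t * (pairs // pairs)
k = k // k % (33 // 33)
pairs = k // k - (5 + 32) // (5 + 32)
pairs = pairs + k
k = (6 == t) // (25 != k)
k = k + pairs % pairs
pairs = pairs * t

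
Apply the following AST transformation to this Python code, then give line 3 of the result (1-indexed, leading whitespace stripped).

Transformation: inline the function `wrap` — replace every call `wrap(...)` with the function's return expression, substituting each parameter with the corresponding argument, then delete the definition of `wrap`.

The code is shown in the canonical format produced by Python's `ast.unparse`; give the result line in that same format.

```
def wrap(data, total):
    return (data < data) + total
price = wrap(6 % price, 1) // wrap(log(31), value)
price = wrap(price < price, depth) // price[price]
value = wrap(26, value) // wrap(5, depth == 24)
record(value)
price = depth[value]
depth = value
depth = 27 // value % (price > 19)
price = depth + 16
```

value = ((26 < 26) + value) // ((5 < 5) + (depth == 24))

Transformed code:
price = ((6 % price < 6 % price) + 1) // ((log(31) < log(31)) + value)
price = (((price < price) < (price < price)) + depth) // price[price]
value = ((26 < 26) + value) // ((5 < 5) + (depth == 24))
record(value)
price = depth[value]
depth = value
depth = 27 // value % (price > 19)
price = depth + 16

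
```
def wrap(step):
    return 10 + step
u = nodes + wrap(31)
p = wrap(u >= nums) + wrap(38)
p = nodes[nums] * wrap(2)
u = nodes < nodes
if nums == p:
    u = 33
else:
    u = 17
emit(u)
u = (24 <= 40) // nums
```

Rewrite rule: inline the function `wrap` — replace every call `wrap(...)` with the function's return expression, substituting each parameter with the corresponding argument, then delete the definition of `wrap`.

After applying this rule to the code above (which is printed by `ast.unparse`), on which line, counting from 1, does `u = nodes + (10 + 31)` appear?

Transformed code:
u = nodes + (10 + 31)
p = 10 + (u >= nums) + (10 + 38)
p = nodes[nums] * (10 + 2)
u = nodes < nodes
if nums == p:
    u = 33
else:
    u = 17
emit(u)
u = (24 <= 40) // nums

1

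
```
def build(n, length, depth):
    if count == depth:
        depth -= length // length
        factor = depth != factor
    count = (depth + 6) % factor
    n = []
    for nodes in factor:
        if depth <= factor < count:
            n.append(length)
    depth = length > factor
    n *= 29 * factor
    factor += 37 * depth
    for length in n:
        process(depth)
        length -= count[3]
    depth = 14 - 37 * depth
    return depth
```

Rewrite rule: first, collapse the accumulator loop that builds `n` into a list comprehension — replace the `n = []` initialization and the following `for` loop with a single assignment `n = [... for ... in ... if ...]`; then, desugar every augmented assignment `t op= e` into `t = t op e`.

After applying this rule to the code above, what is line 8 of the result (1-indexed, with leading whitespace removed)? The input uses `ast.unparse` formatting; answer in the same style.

n = n * (29 * factor)

Transformed code:
def build(n, length, depth):
    if count == depth:
        depth = depth - length // length
        factor = depth != factor
    count = (depth + 6) % factor
    n = [length for nodes in factor if depth <= factor < count]
    depth = length > factor
    n = n * (29 * factor)
    factor = factor + 37 * depth
    for length in n:
        process(depth)
        length = length - count[3]
    depth = 14 - 37 * depth
    return depth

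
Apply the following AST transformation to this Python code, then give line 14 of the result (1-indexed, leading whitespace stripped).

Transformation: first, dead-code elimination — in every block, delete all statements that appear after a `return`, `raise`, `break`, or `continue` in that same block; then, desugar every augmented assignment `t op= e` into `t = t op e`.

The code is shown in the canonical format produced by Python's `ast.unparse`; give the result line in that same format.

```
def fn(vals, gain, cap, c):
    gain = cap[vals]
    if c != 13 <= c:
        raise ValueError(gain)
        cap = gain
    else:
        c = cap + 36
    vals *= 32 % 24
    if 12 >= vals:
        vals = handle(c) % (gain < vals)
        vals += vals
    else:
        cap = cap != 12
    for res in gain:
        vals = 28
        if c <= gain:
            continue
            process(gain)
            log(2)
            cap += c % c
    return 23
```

vals = 28

Transformed code:
def fn(vals, gain, cap, c):
    gain = cap[vals]
    if c != 13 <= c:
        raise ValueError(gain)
    else:
        c = cap + 36
    vals = vals * (32 % 24)
    if 12 >= vals:
        vals = handle(c) % (gain < vals)
        vals = vals + vals
    else:
        cap = cap != 12
    for res in gain:
        vals = 28
        if c <= gain:
            continue
    return 23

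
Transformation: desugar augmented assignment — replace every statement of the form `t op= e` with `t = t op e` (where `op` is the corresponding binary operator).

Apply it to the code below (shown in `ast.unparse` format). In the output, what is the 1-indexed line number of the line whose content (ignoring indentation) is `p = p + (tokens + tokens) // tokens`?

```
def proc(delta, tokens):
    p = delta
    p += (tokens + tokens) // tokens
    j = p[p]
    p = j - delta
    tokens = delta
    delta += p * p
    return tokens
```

3

Transformed code:
def proc(delta, tokens):
    p = delta
    p = p + (tokens + tokens) // tokens
    j = p[p]
    p = j - delta
    tokens = delta
    delta = delta + p * p
    return tokens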